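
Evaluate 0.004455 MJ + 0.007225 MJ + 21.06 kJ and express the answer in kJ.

In kJ:
  0.004455 MJ = 0.004455e3 kJ = 4.455
  0.007225 MJ = 0.007225e3 kJ = 7.225
  21.06 kJ → 21.06
Sum: 4.455 + 7.225 + 21.06 = 32.74

32.74 kJ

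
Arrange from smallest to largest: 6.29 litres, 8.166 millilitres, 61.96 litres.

8.166 millilitres < 6.29 litres < 61.96 litres

6.29 litres = 6.29 litres
8.166 millilitres = 0.008166 litres
61.96 litres = 61.96 litres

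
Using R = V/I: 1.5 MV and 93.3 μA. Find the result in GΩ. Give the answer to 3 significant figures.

(1.5 × 10⁶) / (93.3 × 10⁻⁶) = 0.016077 × 10¹² Ω

16.1 GΩ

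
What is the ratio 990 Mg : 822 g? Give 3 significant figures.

(990 × 10^6) / (822) = 1.204 × 10^6

1200000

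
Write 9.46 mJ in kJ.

milli = 10⁻³, kilo = 10³; factor is 10⁻⁶.
9.46 × 10⁻⁶ = 0.00000946

0.00000946 kJ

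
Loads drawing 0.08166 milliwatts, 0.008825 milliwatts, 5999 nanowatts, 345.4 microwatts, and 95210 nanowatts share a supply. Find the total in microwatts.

537.094 microwatts

In microwatts:
  0.08166 milliwatts = 0.08166 × 10^3 microwatts = 81.66
  0.008825 milliwatts = 0.008825 × 10^3 microwatts = 8.825
  5999 nanowatts = 5999 × 10^-3 microwatts = 5.999
  345.4 microwatts → 345.4
  95210 nanowatts = 95210 × 10^-3 microwatts = 95.21
Sum: 81.66 + 8.825 + 5.999 + 345.4 + 95.21 = 537.094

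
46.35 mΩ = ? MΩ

0.00000004635 MΩ

milli = 10^-3, mega = 10^6; factor is 10^-9.
46.35 × 10^-9 = 0.00000004635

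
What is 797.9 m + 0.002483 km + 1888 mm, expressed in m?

In m:
  797.9 m → 797.9
  0.002483 km = 0.002483 × 10³ m = 2.483
  1888 mm = 1888 × 10⁻³ m = 1.888
Sum: 797.9 + 2.483 + 1.888 = 802.271

802.271 m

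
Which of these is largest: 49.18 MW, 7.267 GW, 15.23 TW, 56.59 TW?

49.18 MW = 49180000 W
7.267 GW = 7267000000 W
15.23 TW = 15230000000000 W
56.59 TW = 56590000000000 W

56.59 TW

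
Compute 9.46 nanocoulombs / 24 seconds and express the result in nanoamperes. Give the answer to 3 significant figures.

(9.46 × 10^-9) / (24) = 0.39417 × 10^-9 A

0.394 nanoamperes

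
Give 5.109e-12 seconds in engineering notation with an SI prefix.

= 5.109e-12 seconds; 1e-12 is pico.

5.109 picoseconds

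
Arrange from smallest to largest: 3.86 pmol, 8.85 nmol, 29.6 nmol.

3.86 pmol = 0.00000000000386 mol
8.85 nmol = 0.00000000885 mol
29.6 nmol = 0.0000000296 mol

3.86 pmol < 8.85 nmol < 29.6 nmol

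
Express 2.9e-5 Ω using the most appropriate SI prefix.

29 μΩ

= 29e-6 Ω; 1e-6 is micro.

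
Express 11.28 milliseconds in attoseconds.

11280000000000000 attoseconds

milli = 10⁻³, atto = 10⁻¹⁸; factor is 10¹⁵.
11.28 × 10¹⁵ = 11280000000000000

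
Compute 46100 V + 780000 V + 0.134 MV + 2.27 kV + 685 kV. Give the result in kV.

1647.37 kV

In kV:
  46100 V = 46100 × 10⁻³ kV = 46.1
  780000 V = 780000 × 10⁻³ kV = 780
  0.134 MV = 0.134 × 10³ kV = 134
  2.27 kV → 2.27
  685 kV → 685
Sum: 46.1 + 780 + 134 + 2.27 + 685 = 1647.37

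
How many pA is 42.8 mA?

42800000000 pA

milli = 10⁻³, pico = 10⁻¹²; factor is 10⁹.
42.8 × 10⁹ = 42800000000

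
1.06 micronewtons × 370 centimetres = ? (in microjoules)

3.922 microjoules

1.06 × 10⁻⁶ × 370 × 10⁻² = 392.2 × 10⁻⁸ J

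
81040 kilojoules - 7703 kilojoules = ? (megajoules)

In megajoules:
  81040 kilojoules = 81040 × 10^-3 megajoules = 81.04
  7703 kilojoules = 7703 × 10^-3 megajoules = 7.703
Difference: 81.04 - 7.703 = 73.337

73.337 megajoules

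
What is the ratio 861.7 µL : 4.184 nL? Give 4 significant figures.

(861.7 × 10⁻⁶) / (4.184 × 10⁻⁹) = 205.95 × 10³

206000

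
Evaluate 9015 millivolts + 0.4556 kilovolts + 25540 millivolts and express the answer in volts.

490.155 volts

In volts:
  9015 millivolts = 9015 × 10⁻³ volts = 9.015
  0.4556 kilovolts = 0.4556 × 10³ volts = 455.6
  25540 millivolts = 25540 × 10⁻³ volts = 25.54
Sum: 9.015 + 455.6 + 25.54 = 490.155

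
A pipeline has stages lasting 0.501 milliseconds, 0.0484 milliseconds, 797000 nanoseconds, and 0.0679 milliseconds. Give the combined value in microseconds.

In microseconds:
  0.501 milliseconds = 0.501 × 10^3 microseconds = 501
  0.0484 milliseconds = 0.0484 × 10^3 microseconds = 48.4
  797000 nanoseconds = 797000 × 10^-3 microseconds = 797
  0.0679 milliseconds = 0.0679 × 10^3 microseconds = 67.9
Sum: 501 + 48.4 + 797 + 67.9 = 1414.3

1414.3 microseconds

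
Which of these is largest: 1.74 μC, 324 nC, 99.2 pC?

1.74 μC

1.74 μC = 0.00000174 C
324 nC = 0.000000324 C
99.2 pC = 0.0000000000992 C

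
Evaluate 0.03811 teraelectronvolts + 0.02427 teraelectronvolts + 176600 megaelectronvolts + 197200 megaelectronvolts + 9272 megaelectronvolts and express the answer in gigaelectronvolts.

In gigaelectronvolts:
  0.03811 teraelectronvolts = 0.03811e3 gigaelectronvolts = 38.11
  0.02427 teraelectronvolts = 0.02427e3 gigaelectronvolts = 24.27
  176600 megaelectronvolts = 176600e-3 gigaelectronvolts = 176.6
  197200 megaelectronvolts = 197200e-3 gigaelectronvolts = 197.2
  9272 megaelectronvolts = 9272e-3 gigaelectronvolts = 9.272
Sum: 38.11 + 24.27 + 176.6 + 197.2 + 9.272 = 445.452

445.452 gigaelectronvolts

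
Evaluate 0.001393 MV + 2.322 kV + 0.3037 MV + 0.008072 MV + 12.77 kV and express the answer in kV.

328.257 kV

In kV:
  0.001393 MV = 0.001393 × 10^3 kV = 1.393
  2.322 kV → 2.322
  0.3037 MV = 0.3037 × 10^3 kV = 303.7
  0.008072 MV = 0.008072 × 10^3 kV = 8.072
  12.77 kV → 12.77
Sum: 1.393 + 2.322 + 303.7 + 8.072 + 12.77 = 328.257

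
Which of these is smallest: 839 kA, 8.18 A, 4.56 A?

839 kA = 839000 A
8.18 A = 8.18 A
4.56 A = 4.56 A

4.56 A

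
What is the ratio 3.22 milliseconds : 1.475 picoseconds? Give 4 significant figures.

(3.22 × 10^-3) / (1.475 × 10^-12) = 2.1831 × 10^9

2183000000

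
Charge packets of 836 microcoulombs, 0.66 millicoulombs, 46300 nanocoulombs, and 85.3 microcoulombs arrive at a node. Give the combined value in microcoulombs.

1627.6 microcoulombs

In microcoulombs:
  836 microcoulombs → 836
  0.66 millicoulombs = 0.66 × 10^3 microcoulombs = 660
  46300 nanocoulombs = 46300 × 10^-3 microcoulombs = 46.3
  85.3 microcoulombs → 85.3
Sum: 836 + 660 + 46.3 + 85.3 = 1627.6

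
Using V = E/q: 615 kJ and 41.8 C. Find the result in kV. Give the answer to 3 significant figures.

14.7 kV

(615 × 10³) / (41.8) = 14.713 × 10³ V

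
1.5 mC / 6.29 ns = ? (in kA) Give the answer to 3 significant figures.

238 kA

(1.5 × 10⁻³) / (6.29 × 10⁻⁹) = 0.23847 × 10⁶ A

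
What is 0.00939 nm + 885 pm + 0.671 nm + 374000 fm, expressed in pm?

1939.39 pm

In pm:
  0.00939 nm = 0.00939 × 10³ pm = 9.39
  885 pm → 885
  0.671 nm = 0.671 × 10³ pm = 671
  374000 fm = 374000 × 10⁻³ pm = 374
Sum: 9.39 + 885 + 671 + 374 = 1939.39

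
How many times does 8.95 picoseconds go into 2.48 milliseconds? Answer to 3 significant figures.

277000000

(2.48 × 10^-3) / (8.95 × 10^-12) = 0.2771 × 10^9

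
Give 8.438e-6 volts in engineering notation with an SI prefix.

= 8.438e-6 volts; 1e-6 is micro.

8.438 microvolts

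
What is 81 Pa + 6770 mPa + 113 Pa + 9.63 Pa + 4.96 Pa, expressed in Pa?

In Pa:
  81 Pa → 81
  6770 mPa = 6770 × 10⁻³ Pa = 6.77
  113 Pa → 113
  9.63 Pa → 9.63
  4.96 Pa → 4.96
Sum: 81 + 6.77 + 113 + 9.63 + 4.96 = 215.36

215.36 Pa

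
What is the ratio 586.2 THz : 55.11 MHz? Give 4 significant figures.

(586.2 × 10^12) / (55.11 × 10^6) = 10.637 × 10^6

10640000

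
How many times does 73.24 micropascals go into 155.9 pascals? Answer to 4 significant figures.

2129000

(155.9) / (73.24 × 10⁻⁶) = 2.1286 × 10⁶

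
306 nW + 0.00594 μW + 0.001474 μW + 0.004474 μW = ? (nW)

In nW:
  306 nW → 306
  0.00594 μW = 0.00594 × 10^3 nW = 5.94
  0.001474 μW = 0.001474 × 10^3 nW = 1.474
  0.004474 μW = 0.004474 × 10^3 nW = 4.474
Sum: 306 + 5.94 + 1.474 + 4.474 = 317.888

317.888 nW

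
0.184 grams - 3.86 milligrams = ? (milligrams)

180.14 milligrams

In milligrams:
  0.184 grams = 0.184 × 10^3 milligrams = 184
  3.86 milligrams → 3.86
Difference: 184 - 3.86 = 180.14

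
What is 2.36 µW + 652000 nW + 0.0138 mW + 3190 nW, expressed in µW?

671.35 µW

In µW:
  2.36 µW → 2.36
  652000 nW = 652000e-3 µW = 652
  0.0138 mW = 0.0138e3 µW = 13.8
  3190 nW = 3190e-3 µW = 3.19
Sum: 2.36 + 652 + 13.8 + 3.19 = 671.35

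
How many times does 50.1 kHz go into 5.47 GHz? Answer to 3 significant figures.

(5.47 × 10⁹) / (50.1 × 10³) = 0.1092 × 10⁶

109000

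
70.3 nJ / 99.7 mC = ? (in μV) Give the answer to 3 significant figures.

(70.3 × 10⁻⁹) / (99.7 × 10⁻³) = 0.70512 × 10⁻⁶ V

0.705 μV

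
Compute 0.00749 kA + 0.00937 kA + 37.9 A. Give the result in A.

54.76 A

In A:
  0.00749 kA = 0.00749e3 A = 7.49
  0.00937 kA = 0.00937e3 A = 9.37
  37.9 A → 37.9
Sum: 7.49 + 9.37 + 37.9 = 54.76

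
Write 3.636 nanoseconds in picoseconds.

nano = 1e-9, pico = 1e-12; factor is 1e3.
3.636 × 1e3 = 3636

3636 picoseconds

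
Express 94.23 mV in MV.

0.00000009423 MV

milli = 1e-3, mega = 1e6; factor is 1e-9.
94.23 × 1e-9 = 0.00000009423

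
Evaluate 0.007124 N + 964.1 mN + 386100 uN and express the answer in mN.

In mN:
  0.007124 N = 0.007124 × 10³ mN = 7.124
  964.1 mN → 964.1
  386100 uN = 386100 × 10⁻³ mN = 386.1
Sum: 7.124 + 964.1 + 386.1 = 1357.324

1357.324 mN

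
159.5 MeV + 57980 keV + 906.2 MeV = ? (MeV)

In MeV:
  159.5 MeV → 159.5
  57980 keV = 57980 × 10^-3 MeV = 57.98
  906.2 MeV → 906.2
Sum: 159.5 + 57.98 + 906.2 = 1123.68

1123.68 MeV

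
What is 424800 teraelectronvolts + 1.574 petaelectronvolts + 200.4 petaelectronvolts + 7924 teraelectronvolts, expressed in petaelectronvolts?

634.698 petaelectronvolts

In petaelectronvolts:
  424800 teraelectronvolts = 424800 × 10⁻³ petaelectronvolts = 424.8
  1.574 petaelectronvolts → 1.574
  200.4 petaelectronvolts → 200.4
  7924 teraelectronvolts = 7924 × 10⁻³ petaelectronvolts = 7.924
Sum: 424.8 + 1.574 + 200.4 + 7.924 = 634.698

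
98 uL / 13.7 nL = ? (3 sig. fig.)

7150

(98 × 10^-6) / (13.7 × 10^-9) = 7.153 × 10^3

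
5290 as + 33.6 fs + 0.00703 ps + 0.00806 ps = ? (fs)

In fs:
  5290 as = 5290e-3 fs = 5.29
  33.6 fs → 33.6
  0.00703 ps = 0.00703e3 fs = 7.03
  0.00806 ps = 0.00806e3 fs = 8.06
Sum: 5.29 + 33.6 + 7.03 + 8.06 = 53.98

53.98 fs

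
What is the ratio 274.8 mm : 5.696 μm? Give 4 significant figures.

(274.8 × 10⁻³) / (5.696 × 10⁻⁶) = 48.244 × 10³

48240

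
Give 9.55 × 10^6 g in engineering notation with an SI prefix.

9.55 Mg

= 9.55 × 10^6 g; 10^6 is mega.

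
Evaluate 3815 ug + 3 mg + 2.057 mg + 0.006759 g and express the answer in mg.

In mg:
  3815 ug = 3815 × 10⁻³ mg = 3.815
  3 mg → 3
  2.057 mg → 2.057
  0.006759 g = 0.006759 × 10³ mg = 6.759
Sum: 3.815 + 3 + 2.057 + 6.759 = 15.631

15.631 mg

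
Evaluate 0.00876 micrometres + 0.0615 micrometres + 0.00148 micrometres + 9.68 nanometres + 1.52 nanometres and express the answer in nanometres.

82.94 nanometres

In nanometres:
  0.00876 micrometres = 0.00876 × 10³ nanometres = 8.76
  0.0615 micrometres = 0.0615 × 10³ nanometres = 61.5
  0.00148 micrometres = 0.00148 × 10³ nanometres = 1.48
  9.68 nanometres → 9.68
  1.52 nanometres → 1.52
Sum: 8.76 + 61.5 + 1.48 + 9.68 + 1.52 = 82.94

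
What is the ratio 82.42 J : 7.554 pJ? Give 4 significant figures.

10910000000000

(82.42) / (7.554 × 10^-12) = 10.911 × 10^12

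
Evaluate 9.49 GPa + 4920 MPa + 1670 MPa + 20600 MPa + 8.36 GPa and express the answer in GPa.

In GPa:
  9.49 GPa → 9.49
  4920 MPa = 4920e-3 GPa = 4.92
  1670 MPa = 1670e-3 GPa = 1.67
  20600 MPa = 20600e-3 GPa = 20.6
  8.36 GPa → 8.36
Sum: 9.49 + 4.92 + 1.67 + 20.6 + 8.36 = 45.04

45.04 GPa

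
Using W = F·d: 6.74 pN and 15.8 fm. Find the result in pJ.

6.74e-12 × 15.8e-15 = 106.492e-27 J

0.000000000000106492 pJ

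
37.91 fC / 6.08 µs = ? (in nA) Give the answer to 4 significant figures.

(37.91 × 10⁻¹⁵) / (6.08 × 10⁻⁶) = 6.2352 × 10⁻⁹ A

6.235 nA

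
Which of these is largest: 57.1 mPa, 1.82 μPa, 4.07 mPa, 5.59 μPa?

57.1 mPa = 0.0571 Pa
1.82 μPa = 0.00000182 Pa
4.07 mPa = 0.00407 Pa
5.59 μPa = 0.00000559 Pa

57.1 mPa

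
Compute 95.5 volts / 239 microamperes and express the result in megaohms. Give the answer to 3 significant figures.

0.400 megaohms

(95.5) / (239e-6) = 0.39958e6 Ω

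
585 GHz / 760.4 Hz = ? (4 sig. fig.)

769300000

(585 × 10⁹) / (760.4) = 0.76933 × 10⁹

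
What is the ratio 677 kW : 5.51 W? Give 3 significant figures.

(677 × 10^3) / (5.51) = 122.9 × 10^3

123000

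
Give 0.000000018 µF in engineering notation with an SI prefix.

= 18e-15 F; 1e-15 is femto.

18 fF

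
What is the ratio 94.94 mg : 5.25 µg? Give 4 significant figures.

18080

(94.94e-3) / (5.25e-6) = 18.084e3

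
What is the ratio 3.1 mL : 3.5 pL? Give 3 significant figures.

(3.1e-3) / (3.5e-12) = 0.8857e9

886000000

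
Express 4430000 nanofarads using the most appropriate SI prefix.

4.43 millifarads

= 4.43e-3 farads; 1e-3 is milli.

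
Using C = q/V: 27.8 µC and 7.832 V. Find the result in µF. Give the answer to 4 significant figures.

3.550 µF

(27.8 × 10^-6) / (7.832) = 3.54954 × 10^-6 F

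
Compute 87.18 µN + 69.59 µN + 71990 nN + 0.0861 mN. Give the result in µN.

314.86 µN

In µN:
  87.18 µN → 87.18
  69.59 µN → 69.59
  71990 nN = 71990 × 10^-3 µN = 71.99
  0.0861 mN = 0.0861 × 10^3 µN = 86.1
Sum: 87.18 + 69.59 + 71.99 + 86.1 = 314.86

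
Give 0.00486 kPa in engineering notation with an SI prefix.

4.86 Pa

= 4.86 Pa; mantissa already in [1, 1000).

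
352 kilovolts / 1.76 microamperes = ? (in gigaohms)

(352e3) / (1.76e-6) = 200e9 Ω

200 gigaohms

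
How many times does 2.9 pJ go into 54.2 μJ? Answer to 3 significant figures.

(54.2 × 10^-6) / (2.9 × 10^-12) = 18.69 × 10^6

18700000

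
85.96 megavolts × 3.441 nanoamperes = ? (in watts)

0.29578836 watts

85.96 × 10⁶ × 3.441 × 10⁻⁹ = 295.78836 × 10⁻³ W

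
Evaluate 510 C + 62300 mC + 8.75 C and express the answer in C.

In C:
  510 C → 510
  62300 mC = 62300e-3 C = 62.3
  8.75 C → 8.75
Sum: 510 + 62.3 + 8.75 = 581.05

581.05 C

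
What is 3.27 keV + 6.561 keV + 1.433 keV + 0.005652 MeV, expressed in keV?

16.916 keV

In keV:
  3.27 keV → 3.27
  6.561 keV → 6.561
  1.433 keV → 1.433
  0.005652 MeV = 0.005652 × 10³ keV = 5.652
Sum: 3.27 + 6.561 + 1.433 + 5.652 = 16.916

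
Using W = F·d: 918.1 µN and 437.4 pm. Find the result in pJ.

0.40157694 pJ

918.1 × 10^-6 × 437.4 × 10^-12 = 401576.94 × 10^-18 J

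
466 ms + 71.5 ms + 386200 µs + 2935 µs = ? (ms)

In ms:
  466 ms → 466
  71.5 ms → 71.5
  386200 µs = 386200 × 10⁻³ ms = 386.2
  2935 µs = 2935 × 10⁻³ ms = 2.935
Sum: 466 + 71.5 + 386.2 + 2.935 = 926.635

926.635 ms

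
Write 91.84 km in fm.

91840000000000000000 fm

kilo = 10^3, femto = 10^-15; factor is 10^18.
91.84 × 10^18 = 91840000000000000000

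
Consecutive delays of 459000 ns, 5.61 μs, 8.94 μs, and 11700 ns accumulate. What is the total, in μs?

In μs:
  459000 ns = 459000e-3 μs = 459
  5.61 μs → 5.61
  8.94 μs → 8.94
  11700 ns = 11700e-3 μs = 11.7
Sum: 459 + 5.61 + 8.94 + 11.7 = 485.25

485.25 μs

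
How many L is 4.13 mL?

milli = 1e-3, (no prefix) = 1e0; factor is 1e-3.
4.13 × 1e-3 = 0.00413

0.00413 L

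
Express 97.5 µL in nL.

micro = 1e-6, nano = 1e-9; factor is 1e3.
97.5 × 1e3 = 97500

97500 nL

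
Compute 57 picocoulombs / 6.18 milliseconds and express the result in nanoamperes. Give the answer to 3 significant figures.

9.22 nanoamperes

(57 × 10^-12) / (6.18 × 10^-3) = 9.2233 × 10^-9 A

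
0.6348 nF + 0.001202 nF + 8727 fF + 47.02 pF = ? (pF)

In pF:
  0.6348 nF = 0.6348 × 10³ pF = 634.8
  0.001202 nF = 0.001202 × 10³ pF = 1.202
  8727 fF = 8727 × 10⁻³ pF = 8.727
  47.02 pF → 47.02
Sum: 634.8 + 1.202 + 8.727 + 47.02 = 691.749

691.749 pF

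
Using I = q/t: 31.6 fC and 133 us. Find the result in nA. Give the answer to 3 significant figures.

0.238 nA

(31.6e-15) / (133e-6) = 0.23759e-9 A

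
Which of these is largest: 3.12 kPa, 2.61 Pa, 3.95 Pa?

3.12 kPa

3.12 kPa = 3120 Pa
2.61 Pa = 2.61 Pa
3.95 Pa = 3.95 Pa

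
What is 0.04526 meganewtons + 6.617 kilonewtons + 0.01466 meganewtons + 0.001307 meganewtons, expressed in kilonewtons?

In kilonewtons:
  0.04526 meganewtons = 0.04526 × 10^3 kilonewtons = 45.26
  6.617 kilonewtons → 6.617
  0.01466 meganewtons = 0.01466 × 10^3 kilonewtons = 14.66
  0.001307 meganewtons = 0.001307 × 10^3 kilonewtons = 1.307
Sum: 45.26 + 6.617 + 14.66 + 1.307 = 67.844

67.844 kilonewtons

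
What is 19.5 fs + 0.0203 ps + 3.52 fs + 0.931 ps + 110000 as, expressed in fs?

1084.32 fs

In fs:
  19.5 fs → 19.5
  0.0203 ps = 0.0203 × 10^3 fs = 20.3
  3.52 fs → 3.52
  0.931 ps = 0.931 × 10^3 fs = 931
  110000 as = 110000 × 10^-3 fs = 110
Sum: 19.5 + 20.3 + 3.52 + 931 + 110 = 1084.32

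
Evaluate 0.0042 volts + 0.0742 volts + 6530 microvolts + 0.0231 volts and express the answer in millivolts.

In millivolts:
  0.0042 volts = 0.0042e3 millivolts = 4.2
  0.0742 volts = 0.0742e3 millivolts = 74.2
  6530 microvolts = 6530e-3 millivolts = 6.53
  0.0231 volts = 0.0231e3 millivolts = 23.1
Sum: 4.2 + 74.2 + 6.53 + 23.1 = 108.03

108.03 millivolts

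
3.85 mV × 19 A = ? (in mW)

73.15 mW

3.85 × 10^-3 × 19 = 73.15 × 10^-3 W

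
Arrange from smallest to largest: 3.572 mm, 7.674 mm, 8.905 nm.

3.572 mm = 0.003572 m
7.674 mm = 0.007674 m
8.905 nm = 0.000000008905 m

8.905 nm < 3.572 mm < 7.674 mm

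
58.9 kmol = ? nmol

kilo = 1e3, nano = 1e-9; factor is 1e12.
58.9 × 1e12 = 58900000000000

58900000000000 nmol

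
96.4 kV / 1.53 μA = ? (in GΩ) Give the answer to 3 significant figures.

63.0 GΩ

(96.4 × 10³) / (1.53 × 10⁻⁶) = 63.007 × 10⁹ Ω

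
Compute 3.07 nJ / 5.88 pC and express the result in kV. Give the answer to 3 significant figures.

0.522 kV

(3.07e-9) / (5.88e-12) = 0.52211e3 V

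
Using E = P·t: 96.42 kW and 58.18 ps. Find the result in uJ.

96.42 × 10³ × 58.18 × 10⁻¹² = 5609.7156 × 10⁻⁹ J

5.6097156 uJ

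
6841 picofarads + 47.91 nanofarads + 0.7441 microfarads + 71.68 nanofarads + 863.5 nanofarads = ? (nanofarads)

1734.031 nanofarads

In nanofarads:
  6841 picofarads = 6841 × 10⁻³ nanofarads = 6.841
  47.91 nanofarads → 47.91
  0.7441 microfarads = 0.7441 × 10³ nanofarads = 744.1
  71.68 nanofarads → 71.68
  863.5 nanofarads → 863.5
Sum: 6.841 + 47.91 + 744.1 + 71.68 + 863.5 = 1734.031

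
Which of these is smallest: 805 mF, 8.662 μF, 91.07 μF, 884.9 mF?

805 mF = 0.805 F
8.662 μF = 0.000008662 F
91.07 μF = 0.00009107 F
884.9 mF = 0.8849 F

8.662 μF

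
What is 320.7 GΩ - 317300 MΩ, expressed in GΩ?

In GΩ:
  320.7 GΩ → 320.7
  317300 MΩ = 317300 × 10^-3 GΩ = 317.3
Difference: 320.7 - 317.3 = 3.4

3.4 GΩ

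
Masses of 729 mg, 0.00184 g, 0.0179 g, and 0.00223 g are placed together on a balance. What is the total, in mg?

In mg:
  729 mg → 729
  0.00184 g = 0.00184 × 10³ mg = 1.84
  0.0179 g = 0.0179 × 10³ mg = 17.9
  0.00223 g = 0.00223 × 10³ mg = 2.23
Sum: 729 + 1.84 + 17.9 + 2.23 = 750.97

750.97 mg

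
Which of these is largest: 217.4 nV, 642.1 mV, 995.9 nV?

642.1 mV

217.4 nV = 0.0000002174 V
642.1 mV = 0.6421 V
995.9 nV = 0.0000009959 V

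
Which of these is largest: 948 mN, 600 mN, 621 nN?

948 mN

948 mN = 0.948 N
600 mN = 0.6 N
621 nN = 0.000000621 N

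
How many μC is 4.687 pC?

pico = 10⁻¹², micro = 10⁻⁶; factor is 10⁻⁶.
4.687 × 10⁻⁶ = 0.000004687

0.000004687 μC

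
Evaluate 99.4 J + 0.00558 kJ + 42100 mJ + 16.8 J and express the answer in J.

In J:
  99.4 J → 99.4
  0.00558 kJ = 0.00558 × 10³ J = 5.58
  42100 mJ = 42100 × 10⁻³ J = 42.1
  16.8 J → 16.8
Sum: 99.4 + 5.58 + 42.1 + 16.8 = 163.88

163.88 J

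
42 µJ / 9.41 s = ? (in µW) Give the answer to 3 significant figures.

4.46 µW

(42 × 10⁻⁶) / (9.41) = 4.4633 × 10⁻⁶ W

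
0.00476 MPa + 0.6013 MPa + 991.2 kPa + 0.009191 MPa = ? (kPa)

1606.451 kPa

In kPa:
  0.00476 MPa = 0.00476 × 10^3 kPa = 4.76
  0.6013 MPa = 0.6013 × 10^3 kPa = 601.3
  991.2 kPa → 991.2
  0.009191 MPa = 0.009191 × 10^3 kPa = 9.191
Sum: 4.76 + 601.3 + 991.2 + 9.191 = 1606.451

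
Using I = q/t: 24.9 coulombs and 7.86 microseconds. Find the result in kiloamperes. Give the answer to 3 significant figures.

3170 kiloamperes

(24.9) / (7.86 × 10⁻⁶) = 3.1679 × 10⁶ A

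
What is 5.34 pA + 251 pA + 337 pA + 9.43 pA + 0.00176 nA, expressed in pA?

604.53 pA

In pA:
  5.34 pA → 5.34
  251 pA → 251
  337 pA → 337
  9.43 pA → 9.43
  0.00176 nA = 0.00176 × 10^3 pA = 1.76
Sum: 5.34 + 251 + 337 + 9.43 + 1.76 = 604.53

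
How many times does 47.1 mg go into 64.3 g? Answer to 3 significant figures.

1370

(64.3) / (47.1 × 10⁻³) = 1.365 × 10³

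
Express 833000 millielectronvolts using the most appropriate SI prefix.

= 833 electronvolts; mantissa already in [1, 1000).

833 electronvolts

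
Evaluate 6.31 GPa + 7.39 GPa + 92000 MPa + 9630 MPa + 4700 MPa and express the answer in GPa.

In GPa:
  6.31 GPa → 6.31
  7.39 GPa → 7.39
  92000 MPa = 92000e-3 GPa = 92
  9630 MPa = 9630e-3 GPa = 9.63
  4700 MPa = 4700e-3 GPa = 4.7
Sum: 6.31 + 7.39 + 92 + 9.63 + 4.7 = 120.03

120.03 GPa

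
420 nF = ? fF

420000000 fF

nano = 1e-9, femto = 1e-15; factor is 1e6.
420 × 1e6 = 420000000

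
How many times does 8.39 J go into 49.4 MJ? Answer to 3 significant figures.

5890000

(49.4 × 10^6) / (8.39) = 5.888 × 10^6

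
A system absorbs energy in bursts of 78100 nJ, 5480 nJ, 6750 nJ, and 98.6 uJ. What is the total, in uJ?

188.93 uJ

In uJ:
  78100 nJ = 78100e-3 uJ = 78.1
  5480 nJ = 5480e-3 uJ = 5.48
  6750 nJ = 6750e-3 uJ = 6.75
  98.6 uJ → 98.6
Sum: 78.1 + 5.48 + 6.75 + 98.6 = 188.93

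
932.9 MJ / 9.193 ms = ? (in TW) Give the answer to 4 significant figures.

0.1015 TW

(932.9 × 10⁶) / (9.193 × 10⁻³) = 101.479 × 10⁹ W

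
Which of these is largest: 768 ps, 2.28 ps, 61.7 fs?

768 ps

768 ps = 0.000000000768 s
2.28 ps = 0.00000000000228 s
61.7 fs = 0.0000000000000617 s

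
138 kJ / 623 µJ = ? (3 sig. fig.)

(138e3) / (623e-6) = 0.2215e9

222000000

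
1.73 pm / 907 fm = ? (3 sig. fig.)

1.91

(1.73e-12) / (907e-15) = 0.001907e3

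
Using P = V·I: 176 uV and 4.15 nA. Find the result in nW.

176e-6 × 4.15e-9 = 730.4e-15 W

0.0007304 nW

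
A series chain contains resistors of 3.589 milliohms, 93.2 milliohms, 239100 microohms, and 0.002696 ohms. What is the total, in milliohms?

In milliohms:
  3.589 milliohms → 3.589
  93.2 milliohms → 93.2
  239100 microohms = 239100e-3 milliohms = 239.1
  0.002696 ohms = 0.002696e3 milliohms = 2.696
Sum: 3.589 + 93.2 + 239.1 + 2.696 = 338.585

338.585 milliohms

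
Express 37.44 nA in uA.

0.03744 uA

nano = 10⁻⁹, micro = 10⁻⁶; factor is 10⁻³.
37.44 × 10⁻³ = 0.03744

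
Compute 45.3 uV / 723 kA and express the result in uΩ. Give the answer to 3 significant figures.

(45.3 × 10^-6) / (723 × 10^3) = 0.062656 × 10^-9 Ω

0.0000627 uΩ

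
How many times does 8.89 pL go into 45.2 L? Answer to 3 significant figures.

5080000000000

(45.2) / (8.89 × 10^-12) = 5.084 × 10^12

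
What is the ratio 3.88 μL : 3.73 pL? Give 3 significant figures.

(3.88 × 10⁻⁶) / (3.73 × 10⁻¹²) = 1.04 × 10⁶

1040000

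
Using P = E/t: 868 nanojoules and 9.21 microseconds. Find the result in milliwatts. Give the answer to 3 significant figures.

94.2 milliwatts

(868e-9) / (9.21e-6) = 94.245e-3 W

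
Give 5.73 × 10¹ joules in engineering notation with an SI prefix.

= 57.3 joules; mantissa already in [1, 1000).

57.3 joules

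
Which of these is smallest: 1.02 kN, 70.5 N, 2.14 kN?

70.5 N

1.02 kN = 1020 N
70.5 N = 70.5 N
2.14 kN = 2140 N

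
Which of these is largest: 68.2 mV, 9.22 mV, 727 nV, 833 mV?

833 mV

68.2 mV = 0.0682 V
9.22 mV = 0.00922 V
727 nV = 0.000000727 V
833 mV = 0.833 V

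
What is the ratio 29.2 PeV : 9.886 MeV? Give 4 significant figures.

2954000000

(29.2e15) / (9.886e6) = 2.9537e9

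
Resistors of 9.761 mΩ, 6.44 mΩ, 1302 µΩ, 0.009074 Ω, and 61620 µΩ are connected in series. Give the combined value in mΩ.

In mΩ:
  9.761 mΩ → 9.761
  6.44 mΩ → 6.44
  1302 µΩ = 1302 × 10⁻³ mΩ = 1.302
  0.009074 Ω = 0.009074 × 10³ mΩ = 9.074
  61620 µΩ = 61620 × 10⁻³ mΩ = 61.62
Sum: 9.761 + 6.44 + 1.302 + 9.074 + 61.62 = 88.197

88.197 mΩ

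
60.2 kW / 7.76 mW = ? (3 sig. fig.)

(60.2 × 10³) / (7.76 × 10⁻³) = 7.758 × 10⁶

7760000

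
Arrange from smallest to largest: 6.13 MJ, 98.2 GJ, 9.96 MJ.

6.13 MJ < 9.96 MJ < 98.2 GJ

6.13 MJ = 6130000 J
98.2 GJ = 98200000000 J
9.96 MJ = 9960000 J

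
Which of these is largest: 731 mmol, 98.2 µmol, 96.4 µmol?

731 mmol = 0.731 mol
98.2 µmol = 0.0000982 mol
96.4 µmol = 0.0000964 mol

731 mmol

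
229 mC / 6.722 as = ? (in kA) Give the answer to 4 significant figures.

34070000000000 kA

(229e-3) / (6.722e-18) = 34.0672e15 A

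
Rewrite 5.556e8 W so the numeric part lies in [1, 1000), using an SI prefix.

= 555.6e6 W; 1e6 is mega.

555.6 MW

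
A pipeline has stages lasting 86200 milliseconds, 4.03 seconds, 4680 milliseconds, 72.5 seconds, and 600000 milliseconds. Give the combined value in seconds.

In seconds:
  86200 milliseconds = 86200e-3 seconds = 86.2
  4.03 seconds → 4.03
  4680 milliseconds = 4680e-3 seconds = 4.68
  72.5 seconds → 72.5
  600000 milliseconds = 600000e-3 seconds = 600
Sum: 86.2 + 4.03 + 4.68 + 72.5 + 600 = 767.41

767.41 seconds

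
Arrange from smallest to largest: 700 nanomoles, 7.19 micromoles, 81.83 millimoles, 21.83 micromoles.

700 nanomoles < 7.19 micromoles < 21.83 micromoles < 81.83 millimoles

700 nanomoles = 0.0000007 moles
7.19 micromoles = 0.00000719 moles
81.83 millimoles = 0.08183 moles
21.83 micromoles = 0.00002183 moles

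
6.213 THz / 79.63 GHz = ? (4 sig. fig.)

(6.213 × 10^12) / (79.63 × 10^9) = 0.078023 × 10^3

78.02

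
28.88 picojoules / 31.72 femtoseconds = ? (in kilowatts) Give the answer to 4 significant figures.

(28.88 × 10^-12) / (31.72 × 10^-15) = 0.910467 × 10^3 W

0.9105 kilowatts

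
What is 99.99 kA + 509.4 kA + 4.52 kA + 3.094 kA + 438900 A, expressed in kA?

In kA:
  99.99 kA → 99.99
  509.4 kA → 509.4
  4.52 kA → 4.52
  3.094 kA → 3.094
  438900 A = 438900e-3 kA = 438.9
Sum: 99.99 + 509.4 + 4.52 + 3.094 + 438.9 = 1055.904

1055.904 kA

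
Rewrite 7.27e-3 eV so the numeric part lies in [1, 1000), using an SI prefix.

= 7.27e-3 eV; 1e-3 is milli.

7.27 meV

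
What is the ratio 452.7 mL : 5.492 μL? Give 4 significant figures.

82430

(452.7 × 10⁻³) / (5.492 × 10⁻⁶) = 82.429 × 10³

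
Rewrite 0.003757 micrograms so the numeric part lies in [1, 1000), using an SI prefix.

3.757 nanograms

= 3.757 × 10⁻⁹ grams; 10⁻⁹ is nano.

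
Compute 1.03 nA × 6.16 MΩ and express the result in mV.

1.03 × 10^-9 × 6.16 × 10^6 = 6.3448 × 10^-3 V

6.3448 mV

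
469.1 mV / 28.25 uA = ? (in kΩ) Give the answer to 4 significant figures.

(469.1 × 10⁻³) / (28.25 × 10⁻⁶) = 16.6053 × 10³ Ω

16.61 kΩ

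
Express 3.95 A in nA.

3950000000 nA

(no prefix) = 1e0, nano = 1e-9; factor is 1e9.
3.95 × 1e9 = 3950000000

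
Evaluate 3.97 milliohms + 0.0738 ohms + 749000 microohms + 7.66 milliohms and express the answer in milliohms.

In milliohms:
  3.97 milliohms → 3.97
  0.0738 ohms = 0.0738e3 milliohms = 73.8
  749000 microohms = 749000e-3 milliohms = 749
  7.66 milliohms → 7.66
Sum: 3.97 + 73.8 + 749 + 7.66 = 834.43

834.43 milliohms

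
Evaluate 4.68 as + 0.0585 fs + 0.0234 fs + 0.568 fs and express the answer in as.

654.58 as

In as:
  4.68 as → 4.68
  0.0585 fs = 0.0585 × 10³ as = 58.5
  0.0234 fs = 0.0234 × 10³ as = 23.4
  0.568 fs = 0.568 × 10³ as = 568
Sum: 4.68 + 58.5 + 23.4 + 568 = 654.58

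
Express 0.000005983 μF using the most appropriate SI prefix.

5.983 pF

= 5.983 × 10^-12 F; 10^-12 is pico.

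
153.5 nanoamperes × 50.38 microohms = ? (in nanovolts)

153.5 × 10⁻⁹ × 50.38 × 10⁻⁶ = 7733.33 × 10⁻¹⁵ V

0.00773333 nanovolts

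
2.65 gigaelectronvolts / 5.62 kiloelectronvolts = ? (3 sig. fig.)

472000

(2.65e9) / (5.62e3) = 0.4715e6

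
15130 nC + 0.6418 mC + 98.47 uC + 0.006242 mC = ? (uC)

In uC:
  15130 nC = 15130 × 10^-3 uC = 15.13
  0.6418 mC = 0.6418 × 10^3 uC = 641.8
  98.47 uC → 98.47
  0.006242 mC = 0.006242 × 10^3 uC = 6.242
Sum: 15.13 + 641.8 + 98.47 + 6.242 = 761.642

761.642 uC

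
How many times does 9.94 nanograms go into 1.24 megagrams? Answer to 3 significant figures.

(1.24 × 10⁶) / (9.94 × 10⁻⁹) = 0.1247 × 10¹⁵

125000000000000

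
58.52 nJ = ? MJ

nano = 1e-9, mega = 1e6; factor is 1e-15.
58.52 × 1e-15 = 0.00000000000005852

0.00000000000005852 MJ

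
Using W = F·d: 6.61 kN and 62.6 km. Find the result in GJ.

0.413786 GJ

6.61 × 10^3 × 62.6 × 10^3 = 413.786 × 10^6 J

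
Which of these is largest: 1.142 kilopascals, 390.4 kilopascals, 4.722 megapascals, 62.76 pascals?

1.142 kilopascals = 1142 pascals
390.4 kilopascals = 390400 pascals
4.722 megapascals = 4722000 pascals
62.76 pascals = 62.76 pascals

4.722 megapascals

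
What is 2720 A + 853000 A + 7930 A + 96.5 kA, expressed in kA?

In kA:
  2720 A = 2720 × 10^-3 kA = 2.72
  853000 A = 853000 × 10^-3 kA = 853
  7930 A = 7930 × 10^-3 kA = 7.93
  96.5 kA → 96.5
Sum: 2.72 + 853 + 7.93 + 96.5 = 960.15

960.15 kA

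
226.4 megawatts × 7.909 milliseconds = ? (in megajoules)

226.4e6 × 7.909e-3 = 1790.5976e3 J

1.7905976 megajoules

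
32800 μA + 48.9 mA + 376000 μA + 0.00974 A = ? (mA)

467.44 mA

In mA:
  32800 μA = 32800e-3 mA = 32.8
  48.9 mA → 48.9
  376000 μA = 376000e-3 mA = 376
  0.00974 A = 0.00974e3 mA = 9.74
Sum: 32.8 + 48.9 + 376 + 9.74 = 467.44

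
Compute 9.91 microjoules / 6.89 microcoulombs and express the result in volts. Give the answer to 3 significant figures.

(9.91e-6) / (6.89e-6) = 1.4383 V

1.44 volts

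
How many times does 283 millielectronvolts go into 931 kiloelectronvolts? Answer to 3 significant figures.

(931 × 10^3) / (283 × 10^-3) = 3.29 × 10^6

3290000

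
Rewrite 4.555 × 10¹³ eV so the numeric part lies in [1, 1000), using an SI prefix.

45.55 TeV

= 45.55 × 10¹² eV; 10¹² is tera.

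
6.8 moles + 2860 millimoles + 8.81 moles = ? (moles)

18.47 moles

In moles:
  6.8 moles → 6.8
  2860 millimoles = 2860e-3 moles = 2.86
  8.81 moles → 8.81
Sum: 6.8 + 2.86 + 8.81 = 18.47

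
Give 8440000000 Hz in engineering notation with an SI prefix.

8.44 GHz

= 8.44 × 10⁹ Hz; 10⁹ is giga.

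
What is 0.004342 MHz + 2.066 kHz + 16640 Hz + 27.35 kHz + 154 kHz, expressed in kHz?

204.398 kHz

In kHz:
  0.004342 MHz = 0.004342e3 kHz = 4.342
  2.066 kHz → 2.066
  16640 Hz = 16640e-3 kHz = 16.64
  27.35 kHz → 27.35
  154 kHz → 154
Sum: 4.342 + 2.066 + 16.64 + 27.35 + 154 = 204.398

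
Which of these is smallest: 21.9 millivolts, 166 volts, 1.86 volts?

21.9 millivolts = 0.0219 volts
166 volts = 166 volts
1.86 volts = 1.86 volts

21.9 millivolts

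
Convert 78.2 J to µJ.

(no prefix) = 1e0, micro = 1e-6; factor is 1e6.
78.2 × 1e6 = 78200000

78200000 µJ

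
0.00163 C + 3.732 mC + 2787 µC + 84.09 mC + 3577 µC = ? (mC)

In mC:
  0.00163 C = 0.00163 × 10³ mC = 1.63
  3.732 mC → 3.732
  2787 µC = 2787 × 10⁻³ mC = 2.787
  84.09 mC → 84.09
  3577 µC = 3577 × 10⁻³ mC = 3.577
Sum: 1.63 + 3.732 + 2.787 + 84.09 + 3.577 = 95.816

95.816 mC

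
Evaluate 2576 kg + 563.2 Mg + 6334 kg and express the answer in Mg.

572.11 Mg

In Mg:
  2576 kg = 2576e-3 Mg = 2.576
  563.2 Mg → 563.2
  6334 kg = 6334e-3 Mg = 6.334
Sum: 2.576 + 563.2 + 6.334 = 572.11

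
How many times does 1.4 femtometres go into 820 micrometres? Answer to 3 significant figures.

(820 × 10⁻⁶) / (1.4 × 10⁻¹⁵) = 585.7 × 10⁹

586000000000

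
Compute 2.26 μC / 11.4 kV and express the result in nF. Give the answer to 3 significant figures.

0.198 nF

(2.26 × 10⁻⁶) / (11.4 × 10³) = 0.19825 × 10⁻⁹ F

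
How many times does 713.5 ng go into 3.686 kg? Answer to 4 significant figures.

5166000000

(3.686 × 10^3) / (713.5 × 10^-9) = 0.0051661 × 10^12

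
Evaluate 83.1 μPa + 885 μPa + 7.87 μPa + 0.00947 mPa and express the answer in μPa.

985.44 μPa

In μPa:
  83.1 μPa → 83.1
  885 μPa → 885
  7.87 μPa → 7.87
  0.00947 mPa = 0.00947e3 μPa = 9.47
Sum: 83.1 + 885 + 7.87 + 9.47 = 985.44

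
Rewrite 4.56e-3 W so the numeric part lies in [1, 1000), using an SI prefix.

4.56 mW

= 4.56e-3 W; 1e-3 is milli.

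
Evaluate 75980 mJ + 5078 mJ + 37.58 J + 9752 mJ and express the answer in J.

128.39 J

In J:
  75980 mJ = 75980e-3 J = 75.98
  5078 mJ = 5078e-3 J = 5.078
  37.58 J → 37.58
  9752 mJ = 9752e-3 J = 9.752
Sum: 75.98 + 5.078 + 37.58 + 9.752 = 128.39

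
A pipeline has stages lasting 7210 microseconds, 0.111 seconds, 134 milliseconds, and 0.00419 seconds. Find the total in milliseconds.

In milliseconds:
  7210 microseconds = 7210e-3 milliseconds = 7.21
  0.111 seconds = 0.111e3 milliseconds = 111
  134 milliseconds → 134
  0.00419 seconds = 0.00419e3 milliseconds = 4.19
Sum: 7.21 + 111 + 134 + 4.19 = 256.4

256.4 milliseconds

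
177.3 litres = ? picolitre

177300000000000 picolitres

(no prefix) = 10^0, pico = 10^-12; factor is 10^12.
177.3 × 10^12 = 177300000000000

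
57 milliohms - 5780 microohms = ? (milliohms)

51.22 milliohms

In milliohms:
  57 milliohms → 57
  5780 microohms = 5780e-3 milliohms = 5.78
Difference: 57 - 5.78 = 51.22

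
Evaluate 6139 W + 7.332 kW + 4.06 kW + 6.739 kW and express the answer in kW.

24.27 kW

In kW:
  6139 W = 6139 × 10^-3 kW = 6.139
  7.332 kW → 7.332
  4.06 kW → 4.06
  6.739 kW → 6.739
Sum: 6.139 + 7.332 + 4.06 + 6.739 = 24.27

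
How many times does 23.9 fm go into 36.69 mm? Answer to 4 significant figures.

1535000000000

(36.69 × 10⁻³) / (23.9 × 10⁻¹⁵) = 1.5351 × 10¹²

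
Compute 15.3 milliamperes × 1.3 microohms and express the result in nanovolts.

15.3e-3 × 1.3e-6 = 19.89e-9 V

19.89 nanovolts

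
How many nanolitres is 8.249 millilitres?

milli = 10⁻³, nano = 10⁻⁹; factor is 10⁶.
8.249 × 10⁶ = 8249000

8249000 nanolitres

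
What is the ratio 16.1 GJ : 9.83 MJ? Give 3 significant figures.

(16.1 × 10⁹) / (9.83 × 10⁶) = 1.638 × 10³

1640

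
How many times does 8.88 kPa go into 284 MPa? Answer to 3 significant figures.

(284 × 10⁶) / (8.88 × 10³) = 31.98 × 10³

32000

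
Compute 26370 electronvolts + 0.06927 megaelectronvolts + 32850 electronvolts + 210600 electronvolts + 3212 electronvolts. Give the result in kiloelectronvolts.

342.302 kiloelectronvolts

In kiloelectronvolts:
  26370 electronvolts = 26370 × 10^-3 kiloelectronvolts = 26.37
  0.06927 megaelectronvolts = 0.06927 × 10^3 kiloelectronvolts = 69.27
  32850 electronvolts = 32850 × 10^-3 kiloelectronvolts = 32.85
  210600 electronvolts = 210600 × 10^-3 kiloelectronvolts = 210.6
  3212 electronvolts = 3212 × 10^-3 kiloelectronvolts = 3.212
Sum: 26.37 + 69.27 + 32.85 + 210.6 + 3.212 = 342.302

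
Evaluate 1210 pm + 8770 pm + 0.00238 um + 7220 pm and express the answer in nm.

In nm:
  1210 pm = 1210 × 10⁻³ nm = 1.21
  8770 pm = 8770 × 10⁻³ nm = 8.77
  0.00238 um = 0.00238 × 10³ nm = 2.38
  7220 pm = 7220 × 10⁻³ nm = 7.22
Sum: 1.21 + 8.77 + 2.38 + 7.22 = 19.58

19.58 nm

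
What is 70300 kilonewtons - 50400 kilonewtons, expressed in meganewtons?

In meganewtons:
  70300 kilonewtons = 70300 × 10^-3 meganewtons = 70.3
  50400 kilonewtons = 50400 × 10^-3 meganewtons = 50.4
Difference: 70.3 - 50.4 = 19.9

19.9 meganewtons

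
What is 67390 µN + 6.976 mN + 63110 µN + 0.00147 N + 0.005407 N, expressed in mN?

144.353 mN

In mN:
  67390 µN = 67390 × 10⁻³ mN = 67.39
  6.976 mN → 6.976
  63110 µN = 63110 × 10⁻³ mN = 63.11
  0.00147 N = 0.00147 × 10³ mN = 1.47
  0.005407 N = 0.005407 × 10³ mN = 5.407
Sum: 67.39 + 6.976 + 63.11 + 1.47 + 5.407 = 144.353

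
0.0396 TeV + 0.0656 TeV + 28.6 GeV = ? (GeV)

In GeV:
  0.0396 TeV = 0.0396 × 10^3 GeV = 39.6
  0.0656 TeV = 0.0656 × 10^3 GeV = 65.6
  28.6 GeV → 28.6
Sum: 39.6 + 65.6 + 28.6 = 133.8

133.8 GeV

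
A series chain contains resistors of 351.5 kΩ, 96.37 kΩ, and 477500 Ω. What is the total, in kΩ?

925.37 kΩ

In kΩ:
  351.5 kΩ → 351.5
  96.37 kΩ → 96.37
  477500 Ω = 477500e-3 kΩ = 477.5
Sum: 351.5 + 96.37 + 477.5 = 925.37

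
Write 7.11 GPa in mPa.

7110000000000 mPa

giga = 10⁹, milli = 10⁻³; factor is 10¹².
7.11 × 10¹² = 7110000000000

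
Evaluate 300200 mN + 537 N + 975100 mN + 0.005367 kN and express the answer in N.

1817.667 N

In N:
  300200 mN = 300200 × 10^-3 N = 300.2
  537 N → 537
  975100 mN = 975100 × 10^-3 N = 975.1
  0.005367 kN = 0.005367 × 10^3 N = 5.367
Sum: 300.2 + 537 + 975.1 + 5.367 = 1817.667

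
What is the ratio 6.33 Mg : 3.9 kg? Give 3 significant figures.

(6.33 × 10⁶) / (3.9 × 10³) = 1.623 × 10³

1620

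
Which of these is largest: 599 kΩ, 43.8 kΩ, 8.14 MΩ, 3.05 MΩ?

8.14 MΩ

599 kΩ = 599000 Ω
43.8 kΩ = 43800 Ω
8.14 MΩ = 8140000 Ω
3.05 MΩ = 3050000 Ω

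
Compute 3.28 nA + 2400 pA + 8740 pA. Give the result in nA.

In nA:
  3.28 nA → 3.28
  2400 pA = 2400 × 10⁻³ nA = 2.4
  8740 pA = 8740 × 10⁻³ nA = 8.74
Sum: 3.28 + 2.4 + 8.74 = 14.42

14.42 nA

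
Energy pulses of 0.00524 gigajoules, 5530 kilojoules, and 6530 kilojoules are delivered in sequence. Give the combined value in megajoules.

17.3 megajoules

In megajoules:
  0.00524 gigajoules = 0.00524e3 megajoules = 5.24
  5530 kilojoules = 5530e-3 megajoules = 5.53
  6530 kilojoules = 6530e-3 megajoules = 6.53
Sum: 5.24 + 5.53 + 6.53 = 17.3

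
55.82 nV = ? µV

nano = 10⁻⁹, micro = 10⁻⁶; factor is 10⁻³.
55.82 × 10⁻³ = 0.05582

0.05582 µV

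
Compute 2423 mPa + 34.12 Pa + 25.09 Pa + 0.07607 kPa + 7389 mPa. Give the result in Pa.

145.092 Pa

In Pa:
  2423 mPa = 2423e-3 Pa = 2.423
  34.12 Pa → 34.12
  25.09 Pa → 25.09
  0.07607 kPa = 0.07607e3 Pa = 76.07
  7389 mPa = 7389e-3 Pa = 7.389
Sum: 2.423 + 34.12 + 25.09 + 76.07 + 7.389 = 145.092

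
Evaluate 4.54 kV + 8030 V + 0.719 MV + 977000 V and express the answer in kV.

In kV:
  4.54 kV → 4.54
  8030 V = 8030 × 10⁻³ kV = 8.03
  0.719 MV = 0.719 × 10³ kV = 719
  977000 V = 977000 × 10⁻³ kV = 977
Sum: 4.54 + 8.03 + 719 + 977 = 1708.57

1708.57 kV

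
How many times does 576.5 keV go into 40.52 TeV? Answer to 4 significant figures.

(40.52 × 10^12) / (576.5 × 10^3) = 0.070286 × 10^9

70290000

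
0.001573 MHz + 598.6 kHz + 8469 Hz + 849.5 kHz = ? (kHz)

1458.142 kHz

In kHz:
  0.001573 MHz = 0.001573 × 10^3 kHz = 1.573
  598.6 kHz → 598.6
  8469 Hz = 8469 × 10^-3 kHz = 8.469
  849.5 kHz → 849.5
Sum: 1.573 + 598.6 + 8.469 + 849.5 = 1458.142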